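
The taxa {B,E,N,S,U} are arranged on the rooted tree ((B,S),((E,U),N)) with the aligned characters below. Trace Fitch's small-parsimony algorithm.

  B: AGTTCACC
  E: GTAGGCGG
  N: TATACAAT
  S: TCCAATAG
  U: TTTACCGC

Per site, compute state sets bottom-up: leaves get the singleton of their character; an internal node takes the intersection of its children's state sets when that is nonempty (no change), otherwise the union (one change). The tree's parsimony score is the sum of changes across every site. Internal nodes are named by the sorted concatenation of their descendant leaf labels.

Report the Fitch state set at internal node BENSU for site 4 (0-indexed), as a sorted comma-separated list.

[col 0] BS: children B:{A}, S:{T} ∪→ {A,T}; cost 1
[col 0] EU: children E:{G}, U:{T} ∪→ {G,T}; cost 1
[col 0] ENU: children EU:{G,T}, N:{T} ∩→ {T}; cost 0
[col 0] BENSU: children BS:{A,T}, ENU:{T} ∩→ {T}; cost 0
[col 1] BS: children B:{G}, S:{C} ∪→ {C,G}; cost 1
[col 1] EU: children E:{T}, U:{T} ∩→ {T}; cost 0
[col 1] ENU: children EU:{T}, N:{A} ∪→ {A,T}; cost 1
[col 1] BENSU: children BS:{C,G}, ENU:{A,T} ∪→ {A,C,G,T}; cost 1
[col 2] BS: children B:{T}, S:{C} ∪→ {C,T}; cost 1
[col 2] EU: children E:{A}, U:{T} ∪→ {A,T}; cost 1
[col 2] ENU: children EU:{A,T}, N:{T} ∩→ {T}; cost 0
[col 2] BENSU: children BS:{C,T}, ENU:{T} ∩→ {T}; cost 0
[col 3] BS: children B:{T}, S:{A} ∪→ {A,T}; cost 1
[col 3] EU: children E:{G}, U:{A} ∪→ {A,G}; cost 1
[col 3] ENU: children EU:{A,G}, N:{A} ∩→ {A}; cost 0
[col 3] BENSU: children BS:{A,T}, ENU:{A} ∩→ {A}; cost 0
[col 4] BS: children B:{C}, S:{A} ∪→ {A,C}; cost 1
[col 4] EU: children E:{G}, U:{C} ∪→ {C,G}; cost 1
[col 4] ENU: children EU:{C,G}, N:{C} ∩→ {C}; cost 0
[col 4] BENSU: children BS:{A,C}, ENU:{C} ∩→ {C}; cost 0
[col 5] BS: children B:{A}, S:{T} ∪→ {A,T}; cost 1
[col 5] EU: children E:{C}, U:{C} ∩→ {C}; cost 0
[col 5] ENU: children EU:{C}, N:{A} ∪→ {A,C}; cost 1
[col 5] BENSU: children BS:{A,T}, ENU:{A,C} ∩→ {A}; cost 0
[col 6] BS: children B:{C}, S:{A} ∪→ {A,C}; cost 1
[col 6] EU: children E:{G}, U:{G} ∩→ {G}; cost 0
[col 6] ENU: children EU:{G}, N:{A} ∪→ {A,G}; cost 1
[col 6] BENSU: children BS:{A,C}, ENU:{A,G} ∩→ {A}; cost 0
[col 7] BS: children B:{C}, S:{G} ∪→ {C,G}; cost 1
[col 7] EU: children E:{G}, U:{C} ∪→ {C,G}; cost 1
[col 7] ENU: children EU:{C,G}, N:{T} ∪→ {C,G,T}; cost 1
[col 7] BENSU: children BS:{C,G}, ENU:{C,G,T} ∩→ {C,G}; cost 0
per-site changes: [2, 3, 2, 2, 2, 2, 2, 3]; total = 18

C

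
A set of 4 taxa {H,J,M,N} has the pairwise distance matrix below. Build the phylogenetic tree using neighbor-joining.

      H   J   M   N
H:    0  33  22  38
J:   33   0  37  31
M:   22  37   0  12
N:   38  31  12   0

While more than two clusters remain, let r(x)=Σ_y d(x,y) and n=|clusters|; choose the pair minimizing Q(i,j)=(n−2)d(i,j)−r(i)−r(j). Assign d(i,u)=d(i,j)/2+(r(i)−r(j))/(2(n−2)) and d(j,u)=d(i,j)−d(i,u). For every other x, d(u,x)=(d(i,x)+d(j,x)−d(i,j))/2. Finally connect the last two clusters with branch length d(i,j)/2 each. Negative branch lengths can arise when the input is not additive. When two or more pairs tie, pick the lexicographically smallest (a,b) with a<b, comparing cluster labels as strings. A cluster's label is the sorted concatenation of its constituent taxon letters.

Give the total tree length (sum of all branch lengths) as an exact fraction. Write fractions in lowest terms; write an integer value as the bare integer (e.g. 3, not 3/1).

step 1: merge (H,J) at d=33, Q=-128; branch lengths H→29/2, J→37/2; new cluster HJ
  updated: d(HJ,M)=13, d(HJ,N)=18
step 2: merge (HJ,M) at d=13, Q=-43; branch lengths HJ→19/2, M→7/2; new cluster HJM
  updated: d(HJM,N)=17/2
step 3: merge (HJM,N) at d=17/2; branch lengths HJM→17/4, N→17/4; new cluster HJMN
final tree: (((H:29/2,J:37/2):19/2,M:7/2):17/4,N:17/4)
total length: 109/2

109/2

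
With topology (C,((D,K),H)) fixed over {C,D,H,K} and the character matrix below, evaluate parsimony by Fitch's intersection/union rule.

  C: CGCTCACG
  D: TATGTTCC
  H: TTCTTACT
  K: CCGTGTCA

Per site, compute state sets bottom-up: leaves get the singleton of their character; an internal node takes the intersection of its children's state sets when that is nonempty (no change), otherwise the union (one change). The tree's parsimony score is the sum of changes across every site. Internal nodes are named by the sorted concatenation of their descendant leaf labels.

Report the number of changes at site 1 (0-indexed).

3

DK@0: {T} ∪ {C} = {C,T} (union, +1)
DHK@0: {C,T} ∩ {T} = {T} (intersection, +0)
CDHK@0: {C} ∪ {T} = {C,T} (union, +1)
DK@1: {A} ∪ {C} = {A,C} (union, +1)
DHK@1: {A,C} ∪ {T} = {A,C,T} (union, +1)
CDHK@1: {G} ∪ {A,C,T} = {A,C,G,T} (union, +1)
DK@2: {T} ∪ {G} = {G,T} (union, +1)
DHK@2: {G,T} ∪ {C} = {C,G,T} (union, +1)
CDHK@2: {C} ∩ {C,G,T} = {C} (intersection, +0)
DK@3: {G} ∪ {T} = {G,T} (union, +1)
DHK@3: {G,T} ∩ {T} = {T} (intersection, +0)
CDHK@3: {T} ∩ {T} = {T} (intersection, +0)
DK@4: {T} ∪ {G} = {G,T} (union, +1)
DHK@4: {G,T} ∩ {T} = {T} (intersection, +0)
CDHK@4: {C} ∪ {T} = {C,T} (union, +1)
DK@5: {T} ∩ {T} = {T} (intersection, +0)
DHK@5: {T} ∪ {A} = {A,T} (union, +1)
CDHK@5: {A} ∩ {A,T} = {A} (intersection, +0)
DK@6: {C} ∩ {C} = {C} (intersection, +0)
DHK@6: {C} ∩ {C} = {C} (intersection, +0)
CDHK@6: {C} ∩ {C} = {C} (intersection, +0)
DK@7: {C} ∪ {A} = {A,C} (union, +1)
DHK@7: {A,C} ∪ {T} = {A,C,T} (union, +1)
CDHK@7: {G} ∪ {A,C,T} = {A,C,G,T} (union, +1)
per-site changes: [2, 3, 2, 1, 2, 1, 0, 3]; total = 14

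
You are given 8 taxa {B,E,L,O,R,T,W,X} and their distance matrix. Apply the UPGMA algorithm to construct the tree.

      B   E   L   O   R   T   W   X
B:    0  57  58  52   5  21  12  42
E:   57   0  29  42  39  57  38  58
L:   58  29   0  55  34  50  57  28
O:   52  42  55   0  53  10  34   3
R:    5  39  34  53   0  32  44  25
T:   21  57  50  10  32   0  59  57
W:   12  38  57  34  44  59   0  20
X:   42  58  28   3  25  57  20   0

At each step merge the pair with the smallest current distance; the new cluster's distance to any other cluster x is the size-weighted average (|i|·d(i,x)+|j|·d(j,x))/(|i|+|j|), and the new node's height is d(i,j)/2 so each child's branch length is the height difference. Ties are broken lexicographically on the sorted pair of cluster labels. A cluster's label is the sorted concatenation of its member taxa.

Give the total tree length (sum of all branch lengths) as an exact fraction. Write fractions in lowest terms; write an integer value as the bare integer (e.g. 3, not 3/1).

iteration 1: select O,X (d=3); attach at lengths (3/2, 3/2); label the merged cluster OX
  updated: d(B,OX)=47, d(E,OX)=50, d(L,OX)=83/2, d(OX,R)=39, d(OX,T)=67/2, d(OX,W)=27
iteration 2: select B,R (d=5); attach at lengths (5/2, 5/2); label the merged cluster BR
  updated: d(BR,E)=48, d(BR,L)=46, d(BR,OX)=43, d(BR,T)=53/2, d(BR,W)=28
iteration 3: select BR,T (d=53/2); attach at lengths (43/4, 53/4); label the merged cluster BRT
  updated: d(BRT,E)=51, d(BRT,L)=142/3, d(BRT,OX)=239/6, d(BRT,W)=115/3
iteration 4: select OX,W (d=27); attach at lengths (12, 27/2); label the merged cluster OWX
  updated: d(BRT,OWX)=118/3, d(E,OWX)=46, d(L,OWX)=140/3
iteration 5: select E,L (d=29); attach at lengths (29/2, 29/2); label the merged cluster EL
  updated: d(BRT,EL)=295/6, d(EL,OWX)=139/3
iteration 6: select BRT,OWX (d=118/3); attach at lengths (77/12, 37/6); label the merged cluster BORTWX
  updated: d(BORTWX,EL)=191/4
iteration 7: select BORTWX,EL (d=191/4); attach at lengths (101/24, 75/8); label the merged cluster BELORTWX
final tree: ((((B:5/2,R:5/2):43/4,T:53/4):77/12,((O:3/2,X:3/2):12,W:27/2):37/6):101/24,(E:29/2,L:29/2):75/8)
total length: 338/3

338/3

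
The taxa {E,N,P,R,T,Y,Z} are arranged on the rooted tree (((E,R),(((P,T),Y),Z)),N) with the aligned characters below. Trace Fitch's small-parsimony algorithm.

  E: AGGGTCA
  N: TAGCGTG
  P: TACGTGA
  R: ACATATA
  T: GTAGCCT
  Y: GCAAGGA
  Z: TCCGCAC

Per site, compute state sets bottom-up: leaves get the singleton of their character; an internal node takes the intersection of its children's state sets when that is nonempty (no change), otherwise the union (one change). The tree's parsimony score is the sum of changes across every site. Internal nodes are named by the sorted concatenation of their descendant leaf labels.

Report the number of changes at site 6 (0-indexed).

3

ER@0: {A} ∩ {A} = {A} (intersection, +0)
PT@0: {T} ∪ {G} = {G,T} (union, +1)
PTY@0: {G,T} ∩ {G} = {G} (intersection, +0)
PTYZ@0: {G} ∪ {T} = {G,T} (union, +1)
EPRTYZ@0: {A} ∪ {G,T} = {A,G,T} (union, +1)
ENPRTYZ@0: {A,G,T} ∩ {T} = {T} (intersection, +0)
ER@1: {G} ∪ {C} = {C,G} (union, +1)
PT@1: {A} ∪ {T} = {A,T} (union, +1)
PTY@1: {A,T} ∪ {C} = {A,C,T} (union, +1)
PTYZ@1: {A,C,T} ∩ {C} = {C} (intersection, +0)
EPRTYZ@1: {C,G} ∩ {C} = {C} (intersection, +0)
ENPRTYZ@1: {C} ∪ {A} = {A,C} (union, +1)
ER@2: {G} ∪ {A} = {A,G} (union, +1)
PT@2: {C} ∪ {A} = {A,C} (union, +1)
PTY@2: {A,C} ∩ {A} = {A} (intersection, +0)
PTYZ@2: {A} ∪ {C} = {A,C} (union, +1)
EPRTYZ@2: {A,G} ∩ {A,C} = {A} (intersection, +0)
ENPRTYZ@2: {A} ∪ {G} = {A,G} (union, +1)
ER@3: {G} ∪ {T} = {G,T} (union, +1)
PT@3: {G} ∩ {G} = {G} (intersection, +0)
PTY@3: {G} ∪ {A} = {A,G} (union, +1)
PTYZ@3: {A,G} ∩ {G} = {G} (intersection, +0)
EPRTYZ@3: {G,T} ∩ {G} = {G} (intersection, +0)
ENPRTYZ@3: {G} ∪ {C} = {C,G} (union, +1)
ER@4: {T} ∪ {A} = {A,T} (union, +1)
PT@4: {T} ∪ {C} = {C,T} (union, +1)
PTY@4: {C,T} ∪ {G} = {C,G,T} (union, +1)
PTYZ@4: {C,G,T} ∩ {C} = {C} (intersection, +0)
EPRTYZ@4: {A,T} ∪ {C} = {A,C,T} (union, +1)
ENPRTYZ@4: {A,C,T} ∪ {G} = {A,C,G,T} (union, +1)
ER@5: {C} ∪ {T} = {C,T} (union, +1)
PT@5: {G} ∪ {C} = {C,G} (union, +1)
PTY@5: {C,G} ∩ {G} = {G} (intersection, +0)
PTYZ@5: {G} ∪ {A} = {A,G} (union, +1)
EPRTYZ@5: {C,T} ∪ {A,G} = {A,C,G,T} (union, +1)
ENPRTYZ@5: {A,C,G,T} ∩ {T} = {T} (intersection, +0)
ER@6: {A} ∩ {A} = {A} (intersection, +0)
PT@6: {A} ∪ {T} = {A,T} (union, +1)
PTY@6: {A,T} ∩ {A} = {A} (intersection, +0)
PTYZ@6: {A} ∪ {C} = {A,C} (union, +1)
EPRTYZ@6: {A} ∩ {A,C} = {A} (intersection, +0)
ENPRTYZ@6: {A} ∪ {G} = {A,G} (union, +1)
per-site changes: [3, 4, 4, 3, 5, 4, 3]; total = 26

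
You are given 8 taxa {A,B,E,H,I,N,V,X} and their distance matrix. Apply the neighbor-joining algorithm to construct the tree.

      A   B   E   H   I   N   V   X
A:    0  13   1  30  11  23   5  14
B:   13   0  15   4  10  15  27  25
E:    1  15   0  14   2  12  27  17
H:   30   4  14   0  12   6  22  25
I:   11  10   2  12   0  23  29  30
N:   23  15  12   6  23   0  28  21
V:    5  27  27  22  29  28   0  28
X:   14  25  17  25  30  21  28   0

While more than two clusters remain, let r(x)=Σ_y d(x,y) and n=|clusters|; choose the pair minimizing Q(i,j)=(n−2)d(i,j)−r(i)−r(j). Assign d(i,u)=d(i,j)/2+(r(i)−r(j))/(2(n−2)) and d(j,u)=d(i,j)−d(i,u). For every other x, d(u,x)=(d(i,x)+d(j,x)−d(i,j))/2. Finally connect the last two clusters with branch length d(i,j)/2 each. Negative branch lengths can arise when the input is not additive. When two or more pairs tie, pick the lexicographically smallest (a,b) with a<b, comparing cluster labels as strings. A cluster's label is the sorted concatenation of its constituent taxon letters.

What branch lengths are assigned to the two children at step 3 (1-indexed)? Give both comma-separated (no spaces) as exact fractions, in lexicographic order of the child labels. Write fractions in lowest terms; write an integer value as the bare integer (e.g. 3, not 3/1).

iteration 1: select A,V (d=5, Q=-233); attach at lengths (-13/4, 33/4); label the merged cluster AV
  updated: d(AV,B)=35/2, d(AV,E)=23/2, d(AV,H)=47/2, d(AV,I)=35/2, d(AV,N)=23, d(AV,X)=37/2
iteration 2: select E,I (d=2, Q=-156); attach at lengths (-13/10, 33/10); label the merged cluster EI
  updated: d(AV,EI)=27/2, d(B,EI)=23/2, d(EI,H)=12, d(EI,N)=33/2, d(EI,X)=45/2
iteration 3: select AV,X (d=37/2, Q=-134); attach at lengths (29/4, 45/4); label the merged cluster AVX
  updated: d(AVX,B)=12, d(AVX,EI)=35/4, d(AVX,H)=15, d(AVX,N)=51/4
iteration 4: select AVX,EI (d=35/4, Q=-71); attach at lengths (13/3, 53/12); label the merged cluster AEIVX
  updated: d(AEIVX,B)=59/8, d(AEIVX,H)=73/8, d(AEIVX,N)=41/4
iteration 5: select AEIVX,B (d=59/8, Q=-307/8); attach at lengths (121/32, 115/32); label the merged cluster ABEIVX
  updated: d(ABEIVX,H)=23/8, d(ABEIVX,N)=143/16
iteration 6: select ABEIVX,H (d=23/8, Q=-285/16); attach at lengths (93/32, -1/32); label the merged cluster ABEHIVX
  updated: d(ABEHIVX,N)=193/32
iteration 7: select ABEHIVX,N (d=193/32); attach at lengths (193/64, 193/64); label the merged cluster ABEHINVX
final tree: ((((((A:-13/4,V:33/4):29/4,X:45/4):13/3,(E:-13/10,I:33/10):53/12):121/32,B:115/32):93/32,H:-1/32):193/64,N:193/64)
total length: 1617/32

29/4,45/4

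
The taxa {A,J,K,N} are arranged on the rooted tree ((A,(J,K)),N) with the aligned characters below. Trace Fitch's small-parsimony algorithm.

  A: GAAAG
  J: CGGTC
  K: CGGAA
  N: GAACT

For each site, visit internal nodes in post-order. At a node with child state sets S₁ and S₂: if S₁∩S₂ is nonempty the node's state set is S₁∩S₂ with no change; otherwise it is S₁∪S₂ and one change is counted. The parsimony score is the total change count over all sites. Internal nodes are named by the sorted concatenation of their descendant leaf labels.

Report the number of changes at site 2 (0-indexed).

JK@0: {C} ∩ {C} = {C} (intersection, +0)
AJK@0: {G} ∪ {C} = {C,G} (union, +1)
AJKN@0: {C,G} ∩ {G} = {G} (intersection, +0)
JK@1: {G} ∩ {G} = {G} (intersection, +0)
AJK@1: {A} ∪ {G} = {A,G} (union, +1)
AJKN@1: {A,G} ∩ {A} = {A} (intersection, +0)
JK@2: {G} ∩ {G} = {G} (intersection, +0)
AJK@2: {A} ∪ {G} = {A,G} (union, +1)
AJKN@2: {A,G} ∩ {A} = {A} (intersection, +0)
JK@3: {T} ∪ {A} = {A,T} (union, +1)
AJK@3: {A} ∩ {A,T} = {A} (intersection, +0)
AJKN@3: {A} ∪ {C} = {A,C} (union, +1)
JK@4: {C} ∪ {A} = {A,C} (union, +1)
AJK@4: {G} ∪ {A,C} = {A,C,G} (union, +1)
AJKN@4: {A,C,G} ∪ {T} = {A,C,G,T} (union, +1)
per-site changes: [1, 1, 1, 2, 3]; total = 8

1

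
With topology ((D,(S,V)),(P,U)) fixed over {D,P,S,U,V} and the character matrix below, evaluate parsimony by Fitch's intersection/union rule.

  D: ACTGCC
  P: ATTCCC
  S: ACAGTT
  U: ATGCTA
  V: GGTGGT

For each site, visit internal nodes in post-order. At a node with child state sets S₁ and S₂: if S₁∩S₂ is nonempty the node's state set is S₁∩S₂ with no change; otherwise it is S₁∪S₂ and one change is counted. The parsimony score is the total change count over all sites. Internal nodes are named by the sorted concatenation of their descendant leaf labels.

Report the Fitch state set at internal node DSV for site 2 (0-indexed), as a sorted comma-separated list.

T

site 0, node SV: S={A} ∪ V={G} → {A,G} (+1)
site 0, node DSV: D={A} ∩ SV={A,G} → {A} (+0)
site 0, node PU: P={A} ∩ U={A} → {A} (+0)
site 0, node DPSUV: DSV={A} ∩ PU={A} → {A} (+0)
site 1, node SV: S={C} ∪ V={G} → {C,G} (+1)
site 1, node DSV: D={C} ∩ SV={C,G} → {C} (+0)
site 1, node PU: P={T} ∩ U={T} → {T} (+0)
site 1, node DPSUV: DSV={C} ∪ PU={T} → {C,T} (+1)
site 2, node SV: S={A} ∪ V={T} → {A,T} (+1)
site 2, node DSV: D={T} ∩ SV={A,T} → {T} (+0)
site 2, node PU: P={T} ∪ U={G} → {G,T} (+1)
site 2, node DPSUV: DSV={T} ∩ PU={G,T} → {T} (+0)
site 3, node SV: S={G} ∩ V={G} → {G} (+0)
site 3, node DSV: D={G} ∩ SV={G} → {G} (+0)
site 3, node PU: P={C} ∩ U={C} → {C} (+0)
site 3, node DPSUV: DSV={G} ∪ PU={C} → {C,G} (+1)
site 4, node SV: S={T} ∪ V={G} → {G,T} (+1)
site 4, node DSV: D={C} ∪ SV={G,T} → {C,G,T} (+1)
site 4, node PU: P={C} ∪ U={T} → {C,T} (+1)
site 4, node DPSUV: DSV={C,G,T} ∩ PU={C,T} → {C,T} (+0)
site 5, node SV: S={T} ∩ V={T} → {T} (+0)
site 5, node DSV: D={C} ∪ SV={T} → {C,T} (+1)
site 5, node PU: P={C} ∪ U={A} → {A,C} (+1)
site 5, node DPSUV: DSV={C,T} ∩ PU={A,C} → {C} (+0)
per-site changes: [1, 2, 2, 1, 3, 2]; total = 11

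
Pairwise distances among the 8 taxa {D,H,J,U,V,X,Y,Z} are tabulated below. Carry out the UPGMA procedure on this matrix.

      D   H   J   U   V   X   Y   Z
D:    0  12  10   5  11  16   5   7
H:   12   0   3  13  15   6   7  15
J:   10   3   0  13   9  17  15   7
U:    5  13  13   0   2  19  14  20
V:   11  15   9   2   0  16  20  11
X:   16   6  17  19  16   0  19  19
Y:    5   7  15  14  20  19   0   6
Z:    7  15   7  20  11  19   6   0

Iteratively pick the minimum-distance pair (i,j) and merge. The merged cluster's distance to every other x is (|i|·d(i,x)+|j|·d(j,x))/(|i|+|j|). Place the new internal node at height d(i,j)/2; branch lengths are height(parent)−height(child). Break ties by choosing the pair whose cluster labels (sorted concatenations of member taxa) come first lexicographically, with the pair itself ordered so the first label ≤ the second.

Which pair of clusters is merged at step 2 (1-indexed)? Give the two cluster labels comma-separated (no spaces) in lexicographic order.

H,J

1. join U+V (d=2) ⇒ UV; edges |U|=1, |V|=1
  updated: d(D,UV)=8, d(H,UV)=14, d(J,UV)=11, d(UV,X)=35/2, d(UV,Y)=17, d(UV,Z)=31/2
2. join H+J (d=3) ⇒ HJ; edges |H|=3/2, |J|=3/2
  updated: d(D,HJ)=11, d(HJ,UV)=25/2, d(HJ,X)=23/2, d(HJ,Y)=11, d(HJ,Z)=11
3. join D+Y (d=5) ⇒ DY; edges |D|=5/2, |Y|=5/2
  updated: d(DY,HJ)=11, d(DY,UV)=25/2, d(DY,X)=35/2, d(DY,Z)=13/2
4. join DY+Z (d=13/2) ⇒ DYZ; edges |DY|=3/4, |Z|=13/4
  updated: d(DYZ,HJ)=11, d(DYZ,UV)=27/2, d(DYZ,X)=18
5. join DYZ+HJ (d=11) ⇒ DHJYZ; edges |DYZ|=9/4, |HJ|=4
  updated: d(DHJYZ,UV)=131/10, d(DHJYZ,X)=77/5
6. join DHJYZ+UV (d=131/10) ⇒ DHJUVYZ; edges |DHJYZ|=21/20, |UV|=111/20
  updated: d(DHJUVYZ,X)=16
7. join DHJUVYZ+X (d=16) ⇒ DHJUVXYZ; edges |DHJUVYZ|=29/20, |X|=8
final tree: (((((D:5/2,Y:5/2):3/4,Z:13/4):9/4,(H:3/2,J:3/2):4):21/20,(U:1,V:1):111/20):29/20,X:8)
total length: 363/10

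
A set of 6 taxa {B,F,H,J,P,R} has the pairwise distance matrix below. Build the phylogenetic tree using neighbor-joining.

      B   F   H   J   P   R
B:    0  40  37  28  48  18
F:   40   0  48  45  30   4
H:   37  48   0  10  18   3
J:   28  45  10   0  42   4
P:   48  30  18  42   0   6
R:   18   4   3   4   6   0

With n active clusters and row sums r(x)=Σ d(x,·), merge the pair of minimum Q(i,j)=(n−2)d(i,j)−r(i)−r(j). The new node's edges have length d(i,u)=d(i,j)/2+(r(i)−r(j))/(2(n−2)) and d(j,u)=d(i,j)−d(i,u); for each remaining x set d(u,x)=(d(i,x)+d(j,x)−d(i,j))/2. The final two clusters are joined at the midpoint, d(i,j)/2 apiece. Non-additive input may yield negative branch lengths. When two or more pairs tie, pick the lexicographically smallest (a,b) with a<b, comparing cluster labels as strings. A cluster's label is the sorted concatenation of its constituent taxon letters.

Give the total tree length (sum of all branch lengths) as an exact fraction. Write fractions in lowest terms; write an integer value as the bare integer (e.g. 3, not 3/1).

1035/16

1. join H+J (d=10, Q=-205) ⇒ HJ; edges |H|=27/8, |J|=53/8
  updated: d(B,HJ)=55/2, d(F,HJ)=83/2, d(HJ,P)=25, d(HJ,R)=-3/2
2. join B+HJ (d=55/2, Q=-287/2) ⇒ BHJ; edges |B|=247/12, |HJ|=83/12
  updated: d(BHJ,F)=27, d(BHJ,P)=91/4, d(BHJ,R)=-11/2
3. join BHJ+R (d=-11/2, Q=-239/4) ⇒ BHJR; edges |BHJ|=115/16, |R|=-203/16
  updated: d(BHJR,F)=73/4, d(BHJR,P)=137/8
4. join BHJR+F (d=73/4, Q=-523/8) ⇒ BFHJR; edges |BHJR|=43/16, |F|=249/16
  updated: d(BFHJR,P)=231/16
5. join BFHJR+P (d=231/16) ⇒ BFHJPR; edges |BFHJR|=231/32, |P|=231/32
final tree: ((((B:247/12,(H:27/8,J:53/8):83/12):115/16,R:-203/16):43/16,F:249/16):231/32,P:231/32)
total length: 1035/16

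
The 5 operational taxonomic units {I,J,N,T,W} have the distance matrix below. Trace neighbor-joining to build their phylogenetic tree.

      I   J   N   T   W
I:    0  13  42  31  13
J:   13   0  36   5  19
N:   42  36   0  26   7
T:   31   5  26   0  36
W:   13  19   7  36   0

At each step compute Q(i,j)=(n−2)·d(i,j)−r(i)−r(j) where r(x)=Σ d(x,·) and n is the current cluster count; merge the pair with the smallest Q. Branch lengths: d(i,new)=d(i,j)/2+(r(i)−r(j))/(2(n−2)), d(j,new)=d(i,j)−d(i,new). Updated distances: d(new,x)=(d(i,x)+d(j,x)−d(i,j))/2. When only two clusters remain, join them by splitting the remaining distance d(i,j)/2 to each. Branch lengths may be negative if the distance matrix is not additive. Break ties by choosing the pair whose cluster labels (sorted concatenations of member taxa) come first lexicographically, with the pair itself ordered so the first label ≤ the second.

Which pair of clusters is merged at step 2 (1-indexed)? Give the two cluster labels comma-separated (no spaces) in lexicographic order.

I,NW

iteration 1: select N,W (d=7, Q=-165); attach at lengths (19/2, -5/2); label the merged cluster NW
  updated: d(I,NW)=24, d(J,NW)=24, d(NW,T)=55/2
iteration 2: select I,NW (d=24, Q=-191/2); attach at lengths (81/8, 111/8); label the merged cluster INW
  updated: d(INW,J)=13/2, d(INW,T)=69/4
iteration 3: select INW,J (d=13/2, Q=-115/4); attach at lengths (75/8, -23/8); label the merged cluster IJNW
  updated: d(IJNW,T)=63/8
iteration 4: select IJNW,T (d=63/8); attach at lengths (63/16, 63/16); label the merged cluster IJNTW
final tree: (((I:81/8,(N:19/2,W:-5/2):111/8):75/8,J:-23/8):63/16,T:63/16)
total length: 363/8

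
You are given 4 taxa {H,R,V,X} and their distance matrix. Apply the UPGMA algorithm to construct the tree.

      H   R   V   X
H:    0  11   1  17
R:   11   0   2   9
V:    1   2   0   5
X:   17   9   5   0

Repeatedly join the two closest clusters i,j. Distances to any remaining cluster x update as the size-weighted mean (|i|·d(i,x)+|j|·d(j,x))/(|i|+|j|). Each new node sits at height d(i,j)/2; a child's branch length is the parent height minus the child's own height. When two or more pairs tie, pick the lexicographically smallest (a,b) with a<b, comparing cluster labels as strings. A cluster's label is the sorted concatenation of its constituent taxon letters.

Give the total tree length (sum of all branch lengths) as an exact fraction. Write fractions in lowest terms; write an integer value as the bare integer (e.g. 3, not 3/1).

iteration 1: select H,V (d=1); attach at lengths (1/2, 1/2); label the merged cluster HV
  updated: d(HV,R)=13/2, d(HV,X)=11
iteration 2: select HV,R (d=13/2); attach at lengths (11/4, 13/4); label the merged cluster HRV
  updated: d(HRV,X)=31/3
iteration 3: select HRV,X (d=31/3); attach at lengths (23/12, 31/6); label the merged cluster HRVX
final tree: (((H:1/2,V:1/2):11/4,R:13/4):23/12,X:31/6)
total length: 169/12

169/12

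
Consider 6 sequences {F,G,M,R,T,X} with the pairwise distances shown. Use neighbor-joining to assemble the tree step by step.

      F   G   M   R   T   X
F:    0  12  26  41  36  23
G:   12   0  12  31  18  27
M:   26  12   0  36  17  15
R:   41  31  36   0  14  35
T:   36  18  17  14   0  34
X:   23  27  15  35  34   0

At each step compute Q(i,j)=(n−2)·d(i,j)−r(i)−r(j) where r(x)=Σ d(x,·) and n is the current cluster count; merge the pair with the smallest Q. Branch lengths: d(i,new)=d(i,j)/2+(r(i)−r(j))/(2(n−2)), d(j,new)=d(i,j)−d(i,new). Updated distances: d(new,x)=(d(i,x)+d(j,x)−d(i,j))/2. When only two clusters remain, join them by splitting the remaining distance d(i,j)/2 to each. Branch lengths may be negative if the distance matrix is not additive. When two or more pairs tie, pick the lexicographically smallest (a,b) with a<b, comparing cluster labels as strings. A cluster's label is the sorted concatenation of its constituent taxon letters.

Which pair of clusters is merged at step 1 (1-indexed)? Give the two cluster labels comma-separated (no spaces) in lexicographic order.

R,T

1. join R+T (d=14, Q=-220) ⇒ RT; edges |R|=47/4, |T|=9/4
  updated: d(F,RT)=63/2, d(G,RT)=35/2, d(M,RT)=39/2, d(RT,X)=55/2
2. join F+G (d=12, Q=-125) ⇒ FG; edges |F|=10, |G|=2
  updated: d(FG,M)=13, d(FG,RT)=37/2, d(FG,X)=19
3. join FG+RT (d=37/2, Q=-79) ⇒ FGRT; edges |FG|=11/2, |RT|=13
  updated: d(FGRT,M)=7, d(FGRT,X)=14
4. join FGRT+M (d=7, Q=-36) ⇒ FGMRT; edges |FGRT|=3, |M|=4
  updated: d(FGMRT,X)=11
5. join FGMRT+X (d=11) ⇒ FGMRTX; edges |FGMRT|=11/2, |X|=11/2
final tree: ((((F:10,G:2):11/2,(R:47/4,T:9/4):13):3,M:4):11/2,X:11/2)
total length: 125/2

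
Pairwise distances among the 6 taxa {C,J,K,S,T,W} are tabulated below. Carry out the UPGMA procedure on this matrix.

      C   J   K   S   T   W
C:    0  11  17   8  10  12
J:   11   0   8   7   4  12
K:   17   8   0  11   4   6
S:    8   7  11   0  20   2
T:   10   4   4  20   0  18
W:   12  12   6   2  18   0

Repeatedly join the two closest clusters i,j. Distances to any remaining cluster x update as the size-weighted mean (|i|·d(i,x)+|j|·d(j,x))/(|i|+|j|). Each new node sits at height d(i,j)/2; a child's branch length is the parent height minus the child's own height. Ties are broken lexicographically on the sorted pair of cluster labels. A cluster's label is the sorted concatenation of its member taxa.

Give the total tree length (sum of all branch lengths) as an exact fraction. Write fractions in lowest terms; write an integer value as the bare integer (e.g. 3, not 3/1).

211/9

step 1: merge (S,W) at d=2; branch lengths S→1, W→1; new cluster SW
  updated: d(C,SW)=10, d(J,SW)=19/2, d(K,SW)=17/2, d(SW,T)=19
step 2: merge (J,T) at d=4; branch lengths J→2, T→2; new cluster JT
  updated: d(C,JT)=21/2, d(JT,K)=6, d(JT,SW)=57/4
step 3: merge (JT,K) at d=6; branch lengths JT→1, K→3; new cluster JKT
  updated: d(C,JKT)=38/3, d(JKT,SW)=37/3
step 4: merge (C,SW) at d=10; branch lengths C→5, SW→4; new cluster CSW
  updated: d(CSW,JKT)=112/9
step 5: merge (CSW,JKT) at d=112/9; branch lengths CSW→11/9, JKT→29/9; new cluster CJKSTW
final tree: ((C:5,(S:1,W:1):4):11/9,((J:2,T:2):1,K:3):29/9)
total length: 211/9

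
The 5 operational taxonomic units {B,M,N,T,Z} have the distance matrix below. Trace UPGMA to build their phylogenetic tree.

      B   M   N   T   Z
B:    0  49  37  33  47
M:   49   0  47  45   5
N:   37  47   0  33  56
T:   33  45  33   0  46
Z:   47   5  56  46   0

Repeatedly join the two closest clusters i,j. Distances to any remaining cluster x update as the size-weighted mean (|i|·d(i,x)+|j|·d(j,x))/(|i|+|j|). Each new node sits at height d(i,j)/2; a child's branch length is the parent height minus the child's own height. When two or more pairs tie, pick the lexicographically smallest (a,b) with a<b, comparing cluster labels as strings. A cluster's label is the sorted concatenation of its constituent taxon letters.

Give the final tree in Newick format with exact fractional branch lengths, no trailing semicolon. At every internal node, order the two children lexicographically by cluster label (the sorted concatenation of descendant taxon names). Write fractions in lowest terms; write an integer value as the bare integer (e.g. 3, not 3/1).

(((B:33/2,T:33/2):1,N:35/2):20/3,(M:5/2,Z:5/2):65/3)

1. join M+Z (d=5) ⇒ MZ; edges |M|=5/2, |Z|=5/2
  updated: d(B,MZ)=48, d(MZ,N)=103/2, d(MZ,T)=91/2
2. join B+T (d=33) ⇒ BT; edges |B|=33/2, |T|=33/2
  updated: d(BT,MZ)=187/4, d(BT,N)=35
3. join BT+N (d=35) ⇒ BNT; edges |BT|=1, |N|=35/2
  updated: d(BNT,MZ)=145/3
4. join BNT+MZ (d=145/3) ⇒ BMNTZ; edges |BNT|=20/3, |MZ|=65/3
final tree: (((B:33/2,T:33/2):1,N:35/2):20/3,(M:5/2,Z:5/2):65/3)
total length: 509/6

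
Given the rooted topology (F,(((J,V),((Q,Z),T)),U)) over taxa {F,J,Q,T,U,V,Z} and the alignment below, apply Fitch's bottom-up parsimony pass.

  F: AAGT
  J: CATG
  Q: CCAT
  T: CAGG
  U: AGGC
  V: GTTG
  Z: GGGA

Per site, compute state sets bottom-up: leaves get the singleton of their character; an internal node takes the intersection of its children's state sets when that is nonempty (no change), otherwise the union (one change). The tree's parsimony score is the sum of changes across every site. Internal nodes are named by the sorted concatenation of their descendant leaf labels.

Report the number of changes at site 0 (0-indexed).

site 0, node JV: J={C} ∪ V={G} → {C,G} (+1)
site 0, node QZ: Q={C} ∪ Z={G} → {C,G} (+1)
site 0, node QTZ: QZ={C,G} ∩ T={C} → {C} (+0)
site 0, node JQTVZ: JV={C,G} ∩ QTZ={C} → {C} (+0)
site 0, node JQTUVZ: JQTVZ={C} ∪ U={A} → {A,C} (+1)
site 0, node FJQTUVZ: F={A} ∩ JQTUVZ={A,C} → {A} (+0)
site 1, node JV: J={A} ∪ V={T} → {A,T} (+1)
site 1, node QZ: Q={C} ∪ Z={G} → {C,G} (+1)
site 1, node QTZ: QZ={C,G} ∪ T={A} → {A,C,G} (+1)
site 1, node JQTVZ: JV={A,T} ∩ QTZ={A,C,G} → {A} (+0)
site 1, node JQTUVZ: JQTVZ={A} ∪ U={G} → {A,G} (+1)
site 1, node FJQTUVZ: F={A} ∩ JQTUVZ={A,G} → {A} (+0)
site 2, node JV: J={T} ∩ V={T} → {T} (+0)
site 2, node QZ: Q={A} ∪ Z={G} → {A,G} (+1)
site 2, node QTZ: QZ={A,G} ∩ T={G} → {G} (+0)
site 2, node JQTVZ: JV={T} ∪ QTZ={G} → {G,T} (+1)
site 2, node JQTUVZ: JQTVZ={G,T} ∩ U={G} → {G} (+0)
site 2, node FJQTUVZ: F={G} ∩ JQTUVZ={G} → {G} (+0)
site 3, node JV: J={G} ∩ V={G} → {G} (+0)
site 3, node QZ: Q={T} ∪ Z={A} → {A,T} (+1)
site 3, node QTZ: QZ={A,T} ∪ T={G} → {A,G,T} (+1)
site 3, node JQTVZ: JV={G} ∩ QTZ={A,G,T} → {G} (+0)
site 3, node JQTUVZ: JQTVZ={G} ∪ U={C} → {C,G} (+1)
site 3, node FJQTUVZ: F={T} ∪ JQTUVZ={C,G} → {C,G,T} (+1)
per-site changes: [3, 4, 2, 4]; total = 13

3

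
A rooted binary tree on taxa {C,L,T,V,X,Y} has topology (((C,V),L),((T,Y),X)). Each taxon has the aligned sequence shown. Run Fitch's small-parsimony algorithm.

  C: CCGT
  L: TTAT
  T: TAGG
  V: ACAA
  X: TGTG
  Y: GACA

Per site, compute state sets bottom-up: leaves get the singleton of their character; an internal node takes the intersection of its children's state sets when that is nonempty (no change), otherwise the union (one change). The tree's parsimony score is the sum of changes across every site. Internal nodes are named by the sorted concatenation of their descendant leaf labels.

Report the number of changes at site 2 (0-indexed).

4

CV@0: {C} ∪ {A} = {A,C} (union, +1)
CLV@0: {A,C} ∪ {T} = {A,C,T} (union, +1)
TY@0: {T} ∪ {G} = {G,T} (union, +1)
TXY@0: {G,T} ∩ {T} = {T} (intersection, +0)
CLTVXY@0: {A,C,T} ∩ {T} = {T} (intersection, +0)
CV@1: {C} ∩ {C} = {C} (intersection, +0)
CLV@1: {C} ∪ {T} = {C,T} (union, +1)
TY@1: {A} ∩ {A} = {A} (intersection, +0)
TXY@1: {A} ∪ {G} = {A,G} (union, +1)
CLTVXY@1: {C,T} ∪ {A,G} = {A,C,G,T} (union, +1)
CV@2: {G} ∪ {A} = {A,G} (union, +1)
CLV@2: {A,G} ∩ {A} = {A} (intersection, +0)
TY@2: {G} ∪ {C} = {C,G} (union, +1)
TXY@2: {C,G} ∪ {T} = {C,G,T} (union, +1)
CLTVXY@2: {A} ∪ {C,G,T} = {A,C,G,T} (union, +1)
CV@3: {T} ∪ {A} = {A,T} (union, +1)
CLV@3: {A,T} ∩ {T} = {T} (intersection, +0)
TY@3: {G} ∪ {A} = {A,G} (union, +1)
TXY@3: {A,G} ∩ {G} = {G} (intersection, +0)
CLTVXY@3: {T} ∪ {G} = {G,T} (union, +1)
per-site changes: [3, 3, 4, 3]; total = 13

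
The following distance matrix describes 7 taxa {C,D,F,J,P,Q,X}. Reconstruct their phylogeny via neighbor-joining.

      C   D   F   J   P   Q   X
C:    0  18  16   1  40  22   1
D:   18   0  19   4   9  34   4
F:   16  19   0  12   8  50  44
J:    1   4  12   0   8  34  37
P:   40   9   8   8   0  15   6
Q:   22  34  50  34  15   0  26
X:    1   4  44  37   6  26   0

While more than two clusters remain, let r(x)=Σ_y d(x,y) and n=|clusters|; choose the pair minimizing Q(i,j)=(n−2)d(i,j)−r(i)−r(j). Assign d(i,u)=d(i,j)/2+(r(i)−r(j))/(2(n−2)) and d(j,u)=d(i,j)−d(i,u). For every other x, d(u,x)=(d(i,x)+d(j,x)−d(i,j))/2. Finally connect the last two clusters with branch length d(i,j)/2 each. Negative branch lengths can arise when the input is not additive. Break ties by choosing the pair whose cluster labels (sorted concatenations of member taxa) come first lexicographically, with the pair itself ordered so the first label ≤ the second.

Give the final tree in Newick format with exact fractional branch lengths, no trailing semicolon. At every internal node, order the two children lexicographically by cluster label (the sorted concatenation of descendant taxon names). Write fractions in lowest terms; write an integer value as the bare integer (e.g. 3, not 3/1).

(((((C:-3/2,X:5/2):21/4,Q:73/4):35/4,D:7/4):9/4,(F:59/6,P:-11/6):17/4):7/8,J:7/8)

1. join C+X (d=1, Q=-211) ⇒ CX; edges |C|=-3/2, |X|=5/2
  updated: d(CX,D)=21/2, d(CX,F)=59/2, d(CX,J)=37/2, d(CX,P)=45/2, d(CX,Q)=47/2
2. join CX+Q (d=47/2, Q=-167) ⇒ CQX; edges |CX|=21/4, |Q|=73/4
  updated: d(CQX,D)=21/2, d(CQX,F)=28, d(CQX,J)=29/2, d(CQX,P)=7
3. join F+P (d=8, Q=-75) ⇒ FP; edges |F|=59/6, |P|=-11/6
  updated: d(CQX,FP)=27/2, d(D,FP)=10, d(FP,J)=6
4. join CQX+D (d=21/2, Q=-42) ⇒ CDQX; edges |CQX|=35/4, |D|=7/4
  updated: d(CDQX,FP)=13/2, d(CDQX,J)=4
5. join CDQX+FP (d=13/2, Q=-33/2) ⇒ CDFPQX; edges |CDQX|=9/4, |FP|=17/4
  updated: d(CDFPQX,J)=7/4
6. join CDFPQX+J (d=7/4) ⇒ CDFJPQX; edges |CDFPQX|=7/8, |J|=7/8
final tree: (((((C:-3/2,X:5/2):21/4,Q:73/4):35/4,D:7/4):9/4,(F:59/6,P:-11/6):17/4):7/8,J:7/8)
total length: 205/4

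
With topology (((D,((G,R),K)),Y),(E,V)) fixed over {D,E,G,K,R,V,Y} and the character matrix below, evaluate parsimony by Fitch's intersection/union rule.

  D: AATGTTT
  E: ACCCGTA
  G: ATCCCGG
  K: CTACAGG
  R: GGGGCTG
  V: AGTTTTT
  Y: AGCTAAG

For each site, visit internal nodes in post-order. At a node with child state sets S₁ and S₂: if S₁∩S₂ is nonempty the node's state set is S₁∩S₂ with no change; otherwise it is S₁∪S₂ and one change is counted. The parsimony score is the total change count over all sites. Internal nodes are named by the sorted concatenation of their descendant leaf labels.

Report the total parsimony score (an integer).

site 0, node GR: G={A} ∪ R={G} → {A,G} (+1)
site 0, node GKR: GR={A,G} ∪ K={C} → {A,C,G} (+1)
site 0, node DGKR: D={A} ∩ GKR={A,C,G} → {A} (+0)
site 0, node DGKRY: DGKR={A} ∩ Y={A} → {A} (+0)
site 0, node EV: E={A} ∩ V={A} → {A} (+0)
site 0, node DEGKRVY: DGKRY={A} ∩ EV={A} → {A} (+0)
site 1, node GR: G={T} ∪ R={G} → {G,T} (+1)
site 1, node GKR: GR={G,T} ∩ K={T} → {T} (+0)
site 1, node DGKR: D={A} ∪ GKR={T} → {A,T} (+1)
site 1, node DGKRY: DGKR={A,T} ∪ Y={G} → {A,G,T} (+1)
site 1, node EV: E={C} ∪ V={G} → {C,G} (+1)
site 1, node DEGKRVY: DGKRY={A,G,T} ∩ EV={C,G} → {G} (+0)
site 2, node GR: G={C} ∪ R={G} → {C,G} (+1)
site 2, node GKR: GR={C,G} ∪ K={A} → {A,C,G} (+1)
site 2, node DGKR: D={T} ∪ GKR={A,C,G} → {A,C,G,T} (+1)
site 2, node DGKRY: DGKR={A,C,G,T} ∩ Y={C} → {C} (+0)
site 2, node EV: E={C} ∪ V={T} → {C,T} (+1)
site 2, node DEGKRVY: DGKRY={C} ∩ EV={C,T} → {C} (+0)
site 3, node GR: G={C} ∪ R={G} → {C,G} (+1)
site 3, node GKR: GR={C,G} ∩ K={C} → {C} (+0)
site 3, node DGKR: D={G} ∪ GKR={C} → {C,G} (+1)
site 3, node DGKRY: DGKR={C,G} ∪ Y={T} → {C,G,T} (+1)
site 3, node EV: E={C} ∪ V={T} → {C,T} (+1)
site 3, node DEGKRVY: DGKRY={C,G,T} ∩ EV={C,T} → {C,T} (+0)
site 4, node GR: G={C} ∩ R={C} → {C} (+0)
site 4, node GKR: GR={C} ∪ K={A} → {A,C} (+1)
site 4, node DGKR: D={T} ∪ GKR={A,C} → {A,C,T} (+1)
site 4, node DGKRY: DGKR={A,C,T} ∩ Y={A} → {A} (+0)
site 4, node EV: E={G} ∪ V={T} → {G,T} (+1)
site 4, node DEGKRVY: DGKRY={A} ∪ EV={G,T} → {A,G,T} (+1)
site 5, node GR: G={G} ∪ R={T} → {G,T} (+1)
site 5, node GKR: GR={G,T} ∩ K={G} → {G} (+0)
site 5, node DGKR: D={T} ∪ GKR={G} → {G,T} (+1)
site 5, node DGKRY: DGKR={G,T} ∪ Y={A} → {A,G,T} (+1)
site 5, node EV: E={T} ∩ V={T} → {T} (+0)
site 5, node DEGKRVY: DGKRY={A,G,T} ∩ EV={T} → {T} (+0)
site 6, node GR: G={G} ∩ R={G} → {G} (+0)
site 6, node GKR: GR={G} ∩ K={G} → {G} (+0)
site 6, node DGKR: D={T} ∪ GKR={G} → {G,T} (+1)
site 6, node DGKRY: DGKR={G,T} ∩ Y={G} → {G} (+0)
site 6, node EV: E={A} ∪ V={T} → {A,T} (+1)
site 6, node DEGKRVY: DGKRY={G} ∪ EV={A,T} → {A,G,T} (+1)
per-site changes: [2, 4, 4, 4, 4, 3, 3]; total = 24

24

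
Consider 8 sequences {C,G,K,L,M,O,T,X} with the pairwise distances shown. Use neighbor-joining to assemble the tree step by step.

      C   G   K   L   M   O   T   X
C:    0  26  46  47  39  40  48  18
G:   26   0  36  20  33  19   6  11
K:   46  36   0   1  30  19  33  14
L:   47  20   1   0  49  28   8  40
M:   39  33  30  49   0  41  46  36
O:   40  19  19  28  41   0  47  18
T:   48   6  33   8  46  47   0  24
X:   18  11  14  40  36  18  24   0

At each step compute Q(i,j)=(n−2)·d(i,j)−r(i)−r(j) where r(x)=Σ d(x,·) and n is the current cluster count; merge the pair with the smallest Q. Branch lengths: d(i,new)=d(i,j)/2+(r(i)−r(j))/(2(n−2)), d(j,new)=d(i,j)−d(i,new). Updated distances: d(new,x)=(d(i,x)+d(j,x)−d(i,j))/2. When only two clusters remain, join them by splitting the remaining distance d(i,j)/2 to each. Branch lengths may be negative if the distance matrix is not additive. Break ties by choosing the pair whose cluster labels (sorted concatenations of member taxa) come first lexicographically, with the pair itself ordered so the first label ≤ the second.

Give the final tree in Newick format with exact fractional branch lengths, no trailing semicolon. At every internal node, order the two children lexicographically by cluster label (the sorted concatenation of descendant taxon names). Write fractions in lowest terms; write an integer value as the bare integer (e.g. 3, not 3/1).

1. join K+L (d=1, Q=-366) ⇒ KL; edges |K|=-2/3, |L|=5/3
  updated: d(C,KL)=46, d(G,KL)=55/2, d(KL,M)=39, d(KL,O)=23, d(KL,T)=20, d(KL,X)=53/2
2. join G+T (d=6, Q=-567/2) ⇒ GT; edges |G|=-77/20, |T|=197/20
  updated: d(C,GT)=34, d(GT,KL)=83/4, d(GT,M)=73/2, d(GT,O)=30, d(GT,X)=29/2
3. join C+X (d=18, Q=-218) ⇒ CX; edges |C|=17, |X|=1
  updated: d(CX,GT)=61/4, d(CX,KL)=109/4, d(CX,M)=57/2, d(CX,O)=20
4. join KL+O (d=23, Q=-155) ⇒ KLO; edges |KL|=65/6, |O|=73/6
  updated: d(CX,KLO)=97/8, d(GT,KLO)=111/8, d(KLO,M)=57/2
5. join CX+M (d=57/2, Q=-739/8) ⇒ CMX; edges |CX|=155/32, |M|=757/32
  updated: d(CMX,GT)=93/8, d(CMX,KLO)=97/16
6. join CMX+GT (d=93/8, Q=-505/16) ⇒ CGMTX; edges |CMX|=61/32, |GT|=311/32
  updated: d(CGMTX,KLO)=133/32
7. join CGMTX+KLO (d=133/32) ⇒ CGKLMOTX; edges |CGMTX|=133/64, |KLO|=133/64
final tree: ((((C:17,X:1):155/32,M:757/32):61/32,(G:-77/20,T:197/20):311/32):133/64,((K:-2/3,L:5/3):65/6,O:73/6):133/64)
total length: 2953/32

((((C:17,X:1):155/32,M:757/32):61/32,(G:-77/20,T:197/20):311/32):133/64,((K:-2/3,L:5/3):65/6,O:73/6):133/64)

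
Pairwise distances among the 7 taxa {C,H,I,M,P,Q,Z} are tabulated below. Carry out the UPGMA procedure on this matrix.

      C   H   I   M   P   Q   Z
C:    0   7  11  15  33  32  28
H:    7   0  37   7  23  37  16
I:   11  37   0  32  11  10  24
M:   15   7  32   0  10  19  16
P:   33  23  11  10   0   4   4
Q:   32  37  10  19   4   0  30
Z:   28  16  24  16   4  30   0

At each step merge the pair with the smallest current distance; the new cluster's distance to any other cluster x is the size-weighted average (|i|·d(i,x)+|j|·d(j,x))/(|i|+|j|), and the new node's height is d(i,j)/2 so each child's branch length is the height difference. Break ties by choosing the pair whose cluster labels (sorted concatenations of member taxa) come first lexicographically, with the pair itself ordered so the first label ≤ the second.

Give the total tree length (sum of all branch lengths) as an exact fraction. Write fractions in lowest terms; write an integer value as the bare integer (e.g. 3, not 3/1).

step 1: merge (P,Q) at d=4; branch lengths P→2, Q→2; new cluster PQ
  updated: d(C,PQ)=65/2, d(H,PQ)=30, d(I,PQ)=21/2, d(M,PQ)=29/2, d(PQ,Z)=17
step 2: merge (C,H) at d=7; branch lengths C→7/2, H→7/2; new cluster CH
  updated: d(CH,I)=24, d(CH,M)=11, d(CH,PQ)=125/4, d(CH,Z)=22
step 3: merge (I,PQ) at d=21/2; branch lengths I→21/4, PQ→13/4; new cluster IPQ
  updated: d(CH,IPQ)=173/6, d(IPQ,M)=61/3, d(IPQ,Z)=58/3
step 4: merge (CH,M) at d=11; branch lengths CH→2, M→11/2; new cluster CHM
  updated: d(CHM,IPQ)=26, d(CHM,Z)=20
step 5: merge (IPQ,Z) at d=58/3; branch lengths IPQ→53/12, Z→29/3; new cluster IPQZ
  updated: d(CHM,IPQZ)=49/2
step 6: merge (CHM,IPQZ) at d=49/2; branch lengths CHM→27/4, IPQZ→31/12; new cluster CHIMPQZ
final tree: (((C:7/2,H:7/2):2,M:11/2):27/4,((I:21/4,(P:2,Q:2):13/4):53/12,Z:29/3):31/12)
total length: 605/12

605/12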